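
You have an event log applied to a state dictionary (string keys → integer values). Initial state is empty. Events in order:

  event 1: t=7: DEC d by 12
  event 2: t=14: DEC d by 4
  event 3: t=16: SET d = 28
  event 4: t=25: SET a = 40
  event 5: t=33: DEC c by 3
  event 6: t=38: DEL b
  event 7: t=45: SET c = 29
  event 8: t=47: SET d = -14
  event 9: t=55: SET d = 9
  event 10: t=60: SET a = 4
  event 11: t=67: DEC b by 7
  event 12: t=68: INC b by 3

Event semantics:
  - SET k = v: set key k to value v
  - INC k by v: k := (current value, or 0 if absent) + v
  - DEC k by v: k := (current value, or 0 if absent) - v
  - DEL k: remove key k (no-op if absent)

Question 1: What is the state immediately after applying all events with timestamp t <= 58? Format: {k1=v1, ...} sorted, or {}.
Apply events with t <= 58 (9 events):
  after event 1 (t=7: DEC d by 12): {d=-12}
  after event 2 (t=14: DEC d by 4): {d=-16}
  after event 3 (t=16: SET d = 28): {d=28}
  after event 4 (t=25: SET a = 40): {a=40, d=28}
  after event 5 (t=33: DEC c by 3): {a=40, c=-3, d=28}
  after event 6 (t=38: DEL b): {a=40, c=-3, d=28}
  after event 7 (t=45: SET c = 29): {a=40, c=29, d=28}
  after event 8 (t=47: SET d = -14): {a=40, c=29, d=-14}
  after event 9 (t=55: SET d = 9): {a=40, c=29, d=9}

Answer: {a=40, c=29, d=9}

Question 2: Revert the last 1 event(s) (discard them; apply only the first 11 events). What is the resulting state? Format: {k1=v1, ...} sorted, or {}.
Answer: {a=4, b=-7, c=29, d=9}

Derivation:
Keep first 11 events (discard last 1):
  after event 1 (t=7: DEC d by 12): {d=-12}
  after event 2 (t=14: DEC d by 4): {d=-16}
  after event 3 (t=16: SET d = 28): {d=28}
  after event 4 (t=25: SET a = 40): {a=40, d=28}
  after event 5 (t=33: DEC c by 3): {a=40, c=-3, d=28}
  after event 6 (t=38: DEL b): {a=40, c=-3, d=28}
  after event 7 (t=45: SET c = 29): {a=40, c=29, d=28}
  after event 8 (t=47: SET d = -14): {a=40, c=29, d=-14}
  after event 9 (t=55: SET d = 9): {a=40, c=29, d=9}
  after event 10 (t=60: SET a = 4): {a=4, c=29, d=9}
  after event 11 (t=67: DEC b by 7): {a=4, b=-7, c=29, d=9}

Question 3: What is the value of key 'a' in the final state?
Track key 'a' through all 12 events:
  event 1 (t=7: DEC d by 12): a unchanged
  event 2 (t=14: DEC d by 4): a unchanged
  event 3 (t=16: SET d = 28): a unchanged
  event 4 (t=25: SET a = 40): a (absent) -> 40
  event 5 (t=33: DEC c by 3): a unchanged
  event 6 (t=38: DEL b): a unchanged
  event 7 (t=45: SET c = 29): a unchanged
  event 8 (t=47: SET d = -14): a unchanged
  event 9 (t=55: SET d = 9): a unchanged
  event 10 (t=60: SET a = 4): a 40 -> 4
  event 11 (t=67: DEC b by 7): a unchanged
  event 12 (t=68: INC b by 3): a unchanged
Final: a = 4

Answer: 4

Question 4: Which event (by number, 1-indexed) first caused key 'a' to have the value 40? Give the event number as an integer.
Answer: 4

Derivation:
Looking for first event where a becomes 40:
  event 4: a (absent) -> 40  <-- first match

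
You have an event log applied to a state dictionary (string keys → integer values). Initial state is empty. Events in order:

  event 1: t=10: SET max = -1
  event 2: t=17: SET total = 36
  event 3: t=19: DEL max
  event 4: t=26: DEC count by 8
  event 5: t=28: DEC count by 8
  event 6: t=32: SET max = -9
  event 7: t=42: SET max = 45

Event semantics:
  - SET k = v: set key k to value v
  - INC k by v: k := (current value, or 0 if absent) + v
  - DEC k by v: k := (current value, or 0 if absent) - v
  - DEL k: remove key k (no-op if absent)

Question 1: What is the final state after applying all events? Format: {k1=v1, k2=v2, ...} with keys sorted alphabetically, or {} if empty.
Answer: {count=-16, max=45, total=36}

Derivation:
  after event 1 (t=10: SET max = -1): {max=-1}
  after event 2 (t=17: SET total = 36): {max=-1, total=36}
  after event 3 (t=19: DEL max): {total=36}
  after event 4 (t=26: DEC count by 8): {count=-8, total=36}
  after event 5 (t=28: DEC count by 8): {count=-16, total=36}
  after event 6 (t=32: SET max = -9): {count=-16, max=-9, total=36}
  after event 7 (t=42: SET max = 45): {count=-16, max=45, total=36}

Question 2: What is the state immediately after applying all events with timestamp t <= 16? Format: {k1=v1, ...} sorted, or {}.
Apply events with t <= 16 (1 events):
  after event 1 (t=10: SET max = -1): {max=-1}

Answer: {max=-1}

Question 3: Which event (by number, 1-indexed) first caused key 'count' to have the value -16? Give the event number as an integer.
Answer: 5

Derivation:
Looking for first event where count becomes -16:
  event 4: count = -8
  event 5: count -8 -> -16  <-- first match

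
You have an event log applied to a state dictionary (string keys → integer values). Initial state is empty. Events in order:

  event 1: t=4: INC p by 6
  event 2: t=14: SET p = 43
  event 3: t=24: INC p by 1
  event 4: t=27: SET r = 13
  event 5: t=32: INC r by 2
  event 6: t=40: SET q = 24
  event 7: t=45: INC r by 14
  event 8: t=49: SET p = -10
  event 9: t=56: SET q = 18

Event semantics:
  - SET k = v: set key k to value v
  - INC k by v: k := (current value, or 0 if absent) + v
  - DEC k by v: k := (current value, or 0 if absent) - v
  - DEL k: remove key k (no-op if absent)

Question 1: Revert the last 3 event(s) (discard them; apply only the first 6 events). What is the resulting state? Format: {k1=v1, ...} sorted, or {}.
Answer: {p=44, q=24, r=15}

Derivation:
Keep first 6 events (discard last 3):
  after event 1 (t=4: INC p by 6): {p=6}
  after event 2 (t=14: SET p = 43): {p=43}
  after event 3 (t=24: INC p by 1): {p=44}
  after event 4 (t=27: SET r = 13): {p=44, r=13}
  after event 5 (t=32: INC r by 2): {p=44, r=15}
  after event 6 (t=40: SET q = 24): {p=44, q=24, r=15}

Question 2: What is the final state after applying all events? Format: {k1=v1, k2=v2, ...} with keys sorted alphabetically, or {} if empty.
  after event 1 (t=4: INC p by 6): {p=6}
  after event 2 (t=14: SET p = 43): {p=43}
  after event 3 (t=24: INC p by 1): {p=44}
  after event 4 (t=27: SET r = 13): {p=44, r=13}
  after event 5 (t=32: INC r by 2): {p=44, r=15}
  after event 6 (t=40: SET q = 24): {p=44, q=24, r=15}
  after event 7 (t=45: INC r by 14): {p=44, q=24, r=29}
  after event 8 (t=49: SET p = -10): {p=-10, q=24, r=29}
  after event 9 (t=56: SET q = 18): {p=-10, q=18, r=29}

Answer: {p=-10, q=18, r=29}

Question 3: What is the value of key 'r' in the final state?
Answer: 29

Derivation:
Track key 'r' through all 9 events:
  event 1 (t=4: INC p by 6): r unchanged
  event 2 (t=14: SET p = 43): r unchanged
  event 3 (t=24: INC p by 1): r unchanged
  event 4 (t=27: SET r = 13): r (absent) -> 13
  event 5 (t=32: INC r by 2): r 13 -> 15
  event 6 (t=40: SET q = 24): r unchanged
  event 7 (t=45: INC r by 14): r 15 -> 29
  event 8 (t=49: SET p = -10): r unchanged
  event 9 (t=56: SET q = 18): r unchanged
Final: r = 29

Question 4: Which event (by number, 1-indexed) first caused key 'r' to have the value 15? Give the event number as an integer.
Answer: 5

Derivation:
Looking for first event where r becomes 15:
  event 4: r = 13
  event 5: r 13 -> 15  <-- first match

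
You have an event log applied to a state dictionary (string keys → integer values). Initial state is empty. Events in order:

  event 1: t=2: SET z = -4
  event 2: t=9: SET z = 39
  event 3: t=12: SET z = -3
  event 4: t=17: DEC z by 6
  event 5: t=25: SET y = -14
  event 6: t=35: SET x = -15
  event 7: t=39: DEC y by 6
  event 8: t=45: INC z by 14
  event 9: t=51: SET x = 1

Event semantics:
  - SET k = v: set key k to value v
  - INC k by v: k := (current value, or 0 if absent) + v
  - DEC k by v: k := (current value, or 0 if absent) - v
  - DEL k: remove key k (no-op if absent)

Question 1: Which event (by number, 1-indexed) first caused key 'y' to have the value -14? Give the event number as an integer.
Looking for first event where y becomes -14:
  event 5: y (absent) -> -14  <-- first match

Answer: 5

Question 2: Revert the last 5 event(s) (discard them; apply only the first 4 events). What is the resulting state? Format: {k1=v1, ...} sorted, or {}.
Answer: {z=-9}

Derivation:
Keep first 4 events (discard last 5):
  after event 1 (t=2: SET z = -4): {z=-4}
  after event 2 (t=9: SET z = 39): {z=39}
  after event 3 (t=12: SET z = -3): {z=-3}
  after event 4 (t=17: DEC z by 6): {z=-9}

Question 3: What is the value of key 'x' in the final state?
Answer: 1

Derivation:
Track key 'x' through all 9 events:
  event 1 (t=2: SET z = -4): x unchanged
  event 2 (t=9: SET z = 39): x unchanged
  event 3 (t=12: SET z = -3): x unchanged
  event 4 (t=17: DEC z by 6): x unchanged
  event 5 (t=25: SET y = -14): x unchanged
  event 6 (t=35: SET x = -15): x (absent) -> -15
  event 7 (t=39: DEC y by 6): x unchanged
  event 8 (t=45: INC z by 14): x unchanged
  event 9 (t=51: SET x = 1): x -15 -> 1
Final: x = 1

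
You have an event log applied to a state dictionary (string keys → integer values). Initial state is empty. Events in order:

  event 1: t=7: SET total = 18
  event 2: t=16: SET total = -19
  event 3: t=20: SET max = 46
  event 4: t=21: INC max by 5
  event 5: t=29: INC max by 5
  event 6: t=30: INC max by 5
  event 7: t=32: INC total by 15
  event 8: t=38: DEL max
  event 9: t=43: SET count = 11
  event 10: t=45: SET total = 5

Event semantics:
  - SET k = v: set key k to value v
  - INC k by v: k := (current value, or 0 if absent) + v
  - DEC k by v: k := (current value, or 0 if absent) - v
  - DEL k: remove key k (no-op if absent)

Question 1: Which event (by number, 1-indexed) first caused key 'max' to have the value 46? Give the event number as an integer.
Answer: 3

Derivation:
Looking for first event where max becomes 46:
  event 3: max (absent) -> 46  <-- first match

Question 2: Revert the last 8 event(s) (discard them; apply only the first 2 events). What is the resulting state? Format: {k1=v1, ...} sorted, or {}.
Keep first 2 events (discard last 8):
  after event 1 (t=7: SET total = 18): {total=18}
  after event 2 (t=16: SET total = -19): {total=-19}

Answer: {total=-19}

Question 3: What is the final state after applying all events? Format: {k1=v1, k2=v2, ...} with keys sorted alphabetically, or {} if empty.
Answer: {count=11, total=5}

Derivation:
  after event 1 (t=7: SET total = 18): {total=18}
  after event 2 (t=16: SET total = -19): {total=-19}
  after event 3 (t=20: SET max = 46): {max=46, total=-19}
  after event 4 (t=21: INC max by 5): {max=51, total=-19}
  after event 5 (t=29: INC max by 5): {max=56, total=-19}
  after event 6 (t=30: INC max by 5): {max=61, total=-19}
  after event 7 (t=32: INC total by 15): {max=61, total=-4}
  after event 8 (t=38: DEL max): {total=-4}
  after event 9 (t=43: SET count = 11): {count=11, total=-4}
  after event 10 (t=45: SET total = 5): {count=11, total=5}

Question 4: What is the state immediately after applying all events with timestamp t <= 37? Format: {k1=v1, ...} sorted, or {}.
Apply events with t <= 37 (7 events):
  after event 1 (t=7: SET total = 18): {total=18}
  after event 2 (t=16: SET total = -19): {total=-19}
  after event 3 (t=20: SET max = 46): {max=46, total=-19}
  after event 4 (t=21: INC max by 5): {max=51, total=-19}
  after event 5 (t=29: INC max by 5): {max=56, total=-19}
  after event 6 (t=30: INC max by 5): {max=61, total=-19}
  after event 7 (t=32: INC total by 15): {max=61, total=-4}

Answer: {max=61, total=-4}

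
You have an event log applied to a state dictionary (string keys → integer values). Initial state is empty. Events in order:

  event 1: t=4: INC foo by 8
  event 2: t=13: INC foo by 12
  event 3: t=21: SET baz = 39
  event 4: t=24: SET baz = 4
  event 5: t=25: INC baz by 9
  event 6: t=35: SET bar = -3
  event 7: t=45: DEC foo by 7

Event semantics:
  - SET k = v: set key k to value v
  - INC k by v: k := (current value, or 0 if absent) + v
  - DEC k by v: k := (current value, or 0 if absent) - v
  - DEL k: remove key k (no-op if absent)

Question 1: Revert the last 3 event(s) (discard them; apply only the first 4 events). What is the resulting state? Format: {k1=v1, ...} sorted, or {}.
Keep first 4 events (discard last 3):
  after event 1 (t=4: INC foo by 8): {foo=8}
  after event 2 (t=13: INC foo by 12): {foo=20}
  after event 3 (t=21: SET baz = 39): {baz=39, foo=20}
  after event 4 (t=24: SET baz = 4): {baz=4, foo=20}

Answer: {baz=4, foo=20}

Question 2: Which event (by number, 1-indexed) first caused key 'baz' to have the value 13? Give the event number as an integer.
Answer: 5

Derivation:
Looking for first event where baz becomes 13:
  event 3: baz = 39
  event 4: baz = 4
  event 5: baz 4 -> 13  <-- first match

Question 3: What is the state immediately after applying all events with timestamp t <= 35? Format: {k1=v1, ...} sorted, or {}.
Apply events with t <= 35 (6 events):
  after event 1 (t=4: INC foo by 8): {foo=8}
  after event 2 (t=13: INC foo by 12): {foo=20}
  after event 3 (t=21: SET baz = 39): {baz=39, foo=20}
  after event 4 (t=24: SET baz = 4): {baz=4, foo=20}
  after event 5 (t=25: INC baz by 9): {baz=13, foo=20}
  after event 6 (t=35: SET bar = -3): {bar=-3, baz=13, foo=20}

Answer: {bar=-3, baz=13, foo=20}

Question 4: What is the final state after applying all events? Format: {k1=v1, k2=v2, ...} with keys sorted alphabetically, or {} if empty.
Answer: {bar=-3, baz=13, foo=13}

Derivation:
  after event 1 (t=4: INC foo by 8): {foo=8}
  after event 2 (t=13: INC foo by 12): {foo=20}
  after event 3 (t=21: SET baz = 39): {baz=39, foo=20}
  after event 4 (t=24: SET baz = 4): {baz=4, foo=20}
  after event 5 (t=25: INC baz by 9): {baz=13, foo=20}
  after event 6 (t=35: SET bar = -3): {bar=-3, baz=13, foo=20}
  after event 7 (t=45: DEC foo by 7): {bar=-3, baz=13, foo=13}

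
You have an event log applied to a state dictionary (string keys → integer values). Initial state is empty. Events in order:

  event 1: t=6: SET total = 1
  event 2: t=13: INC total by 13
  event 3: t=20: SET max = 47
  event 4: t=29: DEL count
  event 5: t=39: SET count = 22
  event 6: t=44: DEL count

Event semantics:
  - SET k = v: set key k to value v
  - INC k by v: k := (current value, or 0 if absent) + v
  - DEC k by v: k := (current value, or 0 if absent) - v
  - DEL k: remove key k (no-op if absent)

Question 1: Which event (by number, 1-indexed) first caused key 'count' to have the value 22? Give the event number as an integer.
Looking for first event where count becomes 22:
  event 5: count (absent) -> 22  <-- first match

Answer: 5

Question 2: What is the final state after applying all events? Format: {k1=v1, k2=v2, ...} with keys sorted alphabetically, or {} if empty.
Answer: {max=47, total=14}

Derivation:
  after event 1 (t=6: SET total = 1): {total=1}
  after event 2 (t=13: INC total by 13): {total=14}
  after event 3 (t=20: SET max = 47): {max=47, total=14}
  after event 4 (t=29: DEL count): {max=47, total=14}
  after event 5 (t=39: SET count = 22): {count=22, max=47, total=14}
  after event 6 (t=44: DEL count): {max=47, total=14}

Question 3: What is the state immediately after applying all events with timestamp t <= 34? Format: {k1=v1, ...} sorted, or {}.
Apply events with t <= 34 (4 events):
  after event 1 (t=6: SET total = 1): {total=1}
  after event 2 (t=13: INC total by 13): {total=14}
  after event 3 (t=20: SET max = 47): {max=47, total=14}
  after event 4 (t=29: DEL count): {max=47, total=14}

Answer: {max=47, total=14}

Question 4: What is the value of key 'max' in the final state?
Track key 'max' through all 6 events:
  event 1 (t=6: SET total = 1): max unchanged
  event 2 (t=13: INC total by 13): max unchanged
  event 3 (t=20: SET max = 47): max (absent) -> 47
  event 4 (t=29: DEL count): max unchanged
  event 5 (t=39: SET count = 22): max unchanged
  event 6 (t=44: DEL count): max unchanged
Final: max = 47

Answer: 47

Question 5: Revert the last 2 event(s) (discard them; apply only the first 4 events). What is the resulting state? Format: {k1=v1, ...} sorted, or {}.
Answer: {max=47, total=14}

Derivation:
Keep first 4 events (discard last 2):
  after event 1 (t=6: SET total = 1): {total=1}
  after event 2 (t=13: INC total by 13): {total=14}
  after event 3 (t=20: SET max = 47): {max=47, total=14}
  after event 4 (t=29: DEL count): {max=47, total=14}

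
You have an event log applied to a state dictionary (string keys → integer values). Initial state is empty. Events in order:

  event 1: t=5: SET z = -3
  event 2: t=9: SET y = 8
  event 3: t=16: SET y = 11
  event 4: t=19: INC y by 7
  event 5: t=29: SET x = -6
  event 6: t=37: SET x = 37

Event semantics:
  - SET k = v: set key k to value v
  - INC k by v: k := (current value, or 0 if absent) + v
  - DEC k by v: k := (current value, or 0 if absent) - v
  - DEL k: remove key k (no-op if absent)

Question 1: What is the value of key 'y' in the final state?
Answer: 18

Derivation:
Track key 'y' through all 6 events:
  event 1 (t=5: SET z = -3): y unchanged
  event 2 (t=9: SET y = 8): y (absent) -> 8
  event 3 (t=16: SET y = 11): y 8 -> 11
  event 4 (t=19: INC y by 7): y 11 -> 18
  event 5 (t=29: SET x = -6): y unchanged
  event 6 (t=37: SET x = 37): y unchanged
Final: y = 18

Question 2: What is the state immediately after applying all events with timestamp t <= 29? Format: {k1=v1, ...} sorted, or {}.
Answer: {x=-6, y=18, z=-3}

Derivation:
Apply events with t <= 29 (5 events):
  after event 1 (t=5: SET z = -3): {z=-3}
  after event 2 (t=9: SET y = 8): {y=8, z=-3}
  after event 3 (t=16: SET y = 11): {y=11, z=-3}
  after event 4 (t=19: INC y by 7): {y=18, z=-3}
  after event 5 (t=29: SET x = -6): {x=-6, y=18, z=-3}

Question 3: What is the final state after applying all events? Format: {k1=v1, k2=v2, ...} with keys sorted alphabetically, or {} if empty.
Answer: {x=37, y=18, z=-3}

Derivation:
  after event 1 (t=5: SET z = -3): {z=-3}
  after event 2 (t=9: SET y = 8): {y=8, z=-3}
  after event 3 (t=16: SET y = 11): {y=11, z=-3}
  after event 4 (t=19: INC y by 7): {y=18, z=-3}
  after event 5 (t=29: SET x = -6): {x=-6, y=18, z=-3}
  after event 6 (t=37: SET x = 37): {x=37, y=18, z=-3}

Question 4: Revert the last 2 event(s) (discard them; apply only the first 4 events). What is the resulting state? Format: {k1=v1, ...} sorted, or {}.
Answer: {y=18, z=-3}

Derivation:
Keep first 4 events (discard last 2):
  after event 1 (t=5: SET z = -3): {z=-3}
  after event 2 (t=9: SET y = 8): {y=8, z=-3}
  after event 3 (t=16: SET y = 11): {y=11, z=-3}
  after event 4 (t=19: INC y by 7): {y=18, z=-3}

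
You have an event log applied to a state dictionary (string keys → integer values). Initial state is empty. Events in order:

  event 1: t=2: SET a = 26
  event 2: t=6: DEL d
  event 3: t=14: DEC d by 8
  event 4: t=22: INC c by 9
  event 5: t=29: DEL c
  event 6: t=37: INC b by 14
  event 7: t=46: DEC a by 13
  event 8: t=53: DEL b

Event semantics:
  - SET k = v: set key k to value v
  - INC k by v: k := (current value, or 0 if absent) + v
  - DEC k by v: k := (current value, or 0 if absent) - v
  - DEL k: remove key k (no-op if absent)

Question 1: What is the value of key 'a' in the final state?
Track key 'a' through all 8 events:
  event 1 (t=2: SET a = 26): a (absent) -> 26
  event 2 (t=6: DEL d): a unchanged
  event 3 (t=14: DEC d by 8): a unchanged
  event 4 (t=22: INC c by 9): a unchanged
  event 5 (t=29: DEL c): a unchanged
  event 6 (t=37: INC b by 14): a unchanged
  event 7 (t=46: DEC a by 13): a 26 -> 13
  event 8 (t=53: DEL b): a unchanged
Final: a = 13

Answer: 13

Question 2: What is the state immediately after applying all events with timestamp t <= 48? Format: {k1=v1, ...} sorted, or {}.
Answer: {a=13, b=14, d=-8}

Derivation:
Apply events with t <= 48 (7 events):
  after event 1 (t=2: SET a = 26): {a=26}
  after event 2 (t=6: DEL d): {a=26}
  after event 3 (t=14: DEC d by 8): {a=26, d=-8}
  after event 4 (t=22: INC c by 9): {a=26, c=9, d=-8}
  after event 5 (t=29: DEL c): {a=26, d=-8}
  after event 6 (t=37: INC b by 14): {a=26, b=14, d=-8}
  after event 7 (t=46: DEC a by 13): {a=13, b=14, d=-8}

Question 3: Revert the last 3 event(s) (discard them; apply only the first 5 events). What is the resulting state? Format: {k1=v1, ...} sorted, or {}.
Answer: {a=26, d=-8}

Derivation:
Keep first 5 events (discard last 3):
  after event 1 (t=2: SET a = 26): {a=26}
  after event 2 (t=6: DEL d): {a=26}
  after event 3 (t=14: DEC d by 8): {a=26, d=-8}
  after event 4 (t=22: INC c by 9): {a=26, c=9, d=-8}
  after event 5 (t=29: DEL c): {a=26, d=-8}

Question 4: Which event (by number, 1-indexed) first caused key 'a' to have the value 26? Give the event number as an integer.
Answer: 1

Derivation:
Looking for first event where a becomes 26:
  event 1: a (absent) -> 26  <-- first match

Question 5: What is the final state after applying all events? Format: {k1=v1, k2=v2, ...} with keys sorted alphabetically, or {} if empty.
  after event 1 (t=2: SET a = 26): {a=26}
  after event 2 (t=6: DEL d): {a=26}
  after event 3 (t=14: DEC d by 8): {a=26, d=-8}
  after event 4 (t=22: INC c by 9): {a=26, c=9, d=-8}
  after event 5 (t=29: DEL c): {a=26, d=-8}
  after event 6 (t=37: INC b by 14): {a=26, b=14, d=-8}
  after event 7 (t=46: DEC a by 13): {a=13, b=14, d=-8}
  after event 8 (t=53: DEL b): {a=13, d=-8}

Answer: {a=13, d=-8}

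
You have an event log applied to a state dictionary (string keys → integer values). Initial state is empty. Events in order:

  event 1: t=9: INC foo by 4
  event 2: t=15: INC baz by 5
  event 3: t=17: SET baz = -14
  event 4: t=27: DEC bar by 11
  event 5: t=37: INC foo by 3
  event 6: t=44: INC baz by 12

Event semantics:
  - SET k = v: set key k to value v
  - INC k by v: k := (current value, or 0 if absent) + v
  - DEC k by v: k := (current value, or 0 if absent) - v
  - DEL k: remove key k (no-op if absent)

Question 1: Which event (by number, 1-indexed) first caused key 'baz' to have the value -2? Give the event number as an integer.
Looking for first event where baz becomes -2:
  event 2: baz = 5
  event 3: baz = -14
  event 4: baz = -14
  event 5: baz = -14
  event 6: baz -14 -> -2  <-- first match

Answer: 6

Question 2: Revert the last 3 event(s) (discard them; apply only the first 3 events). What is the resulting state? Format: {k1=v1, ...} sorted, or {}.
Keep first 3 events (discard last 3):
  after event 1 (t=9: INC foo by 4): {foo=4}
  after event 2 (t=15: INC baz by 5): {baz=5, foo=4}
  after event 3 (t=17: SET baz = -14): {baz=-14, foo=4}

Answer: {baz=-14, foo=4}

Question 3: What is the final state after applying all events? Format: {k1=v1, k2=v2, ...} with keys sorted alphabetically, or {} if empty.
  after event 1 (t=9: INC foo by 4): {foo=4}
  after event 2 (t=15: INC baz by 5): {baz=5, foo=4}
  after event 3 (t=17: SET baz = -14): {baz=-14, foo=4}
  after event 4 (t=27: DEC bar by 11): {bar=-11, baz=-14, foo=4}
  after event 5 (t=37: INC foo by 3): {bar=-11, baz=-14, foo=7}
  after event 6 (t=44: INC baz by 12): {bar=-11, baz=-2, foo=7}

Answer: {bar=-11, baz=-2, foo=7}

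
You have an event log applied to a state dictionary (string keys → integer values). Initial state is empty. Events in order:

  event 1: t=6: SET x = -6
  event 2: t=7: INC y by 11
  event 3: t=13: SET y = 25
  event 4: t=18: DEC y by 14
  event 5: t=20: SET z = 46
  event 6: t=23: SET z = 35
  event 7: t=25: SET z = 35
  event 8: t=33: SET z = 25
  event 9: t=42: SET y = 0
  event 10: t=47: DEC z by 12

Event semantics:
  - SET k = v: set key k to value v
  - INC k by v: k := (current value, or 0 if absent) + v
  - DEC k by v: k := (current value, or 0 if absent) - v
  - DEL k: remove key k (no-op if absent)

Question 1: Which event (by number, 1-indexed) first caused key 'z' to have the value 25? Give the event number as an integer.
Looking for first event where z becomes 25:
  event 5: z = 46
  event 6: z = 35
  event 7: z = 35
  event 8: z 35 -> 25  <-- first match

Answer: 8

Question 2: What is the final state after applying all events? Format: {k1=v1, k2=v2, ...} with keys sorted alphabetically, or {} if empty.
  after event 1 (t=6: SET x = -6): {x=-6}
  after event 2 (t=7: INC y by 11): {x=-6, y=11}
  after event 3 (t=13: SET y = 25): {x=-6, y=25}
  after event 4 (t=18: DEC y by 14): {x=-6, y=11}
  after event 5 (t=20: SET z = 46): {x=-6, y=11, z=46}
  after event 6 (t=23: SET z = 35): {x=-6, y=11, z=35}
  after event 7 (t=25: SET z = 35): {x=-6, y=11, z=35}
  after event 8 (t=33: SET z = 25): {x=-6, y=11, z=25}
  after event 9 (t=42: SET y = 0): {x=-6, y=0, z=25}
  after event 10 (t=47: DEC z by 12): {x=-6, y=0, z=13}

Answer: {x=-6, y=0, z=13}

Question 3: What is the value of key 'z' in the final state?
Answer: 13

Derivation:
Track key 'z' through all 10 events:
  event 1 (t=6: SET x = -6): z unchanged
  event 2 (t=7: INC y by 11): z unchanged
  event 3 (t=13: SET y = 25): z unchanged
  event 4 (t=18: DEC y by 14): z unchanged
  event 5 (t=20: SET z = 46): z (absent) -> 46
  event 6 (t=23: SET z = 35): z 46 -> 35
  event 7 (t=25: SET z = 35): z 35 -> 35
  event 8 (t=33: SET z = 25): z 35 -> 25
  event 9 (t=42: SET y = 0): z unchanged
  event 10 (t=47: DEC z by 12): z 25 -> 13
Final: z = 13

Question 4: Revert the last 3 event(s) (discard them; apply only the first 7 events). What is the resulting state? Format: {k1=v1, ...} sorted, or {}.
Answer: {x=-6, y=11, z=35}

Derivation:
Keep first 7 events (discard last 3):
  after event 1 (t=6: SET x = -6): {x=-6}
  after event 2 (t=7: INC y by 11): {x=-6, y=11}
  after event 3 (t=13: SET y = 25): {x=-6, y=25}
  after event 4 (t=18: DEC y by 14): {x=-6, y=11}
  after event 5 (t=20: SET z = 46): {x=-6, y=11, z=46}
  after event 6 (t=23: SET z = 35): {x=-6, y=11, z=35}
  after event 7 (t=25: SET z = 35): {x=-6, y=11, z=35}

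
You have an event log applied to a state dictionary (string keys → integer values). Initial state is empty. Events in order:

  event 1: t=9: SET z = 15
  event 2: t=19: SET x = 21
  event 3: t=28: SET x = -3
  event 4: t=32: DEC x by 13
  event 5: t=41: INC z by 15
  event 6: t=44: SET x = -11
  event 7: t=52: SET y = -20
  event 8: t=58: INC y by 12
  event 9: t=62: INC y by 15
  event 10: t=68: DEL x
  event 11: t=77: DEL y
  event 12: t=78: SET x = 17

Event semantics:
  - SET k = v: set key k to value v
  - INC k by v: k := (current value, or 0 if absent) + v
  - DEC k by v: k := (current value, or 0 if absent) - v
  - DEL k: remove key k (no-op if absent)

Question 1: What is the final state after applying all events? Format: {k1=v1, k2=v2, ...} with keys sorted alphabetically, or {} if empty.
  after event 1 (t=9: SET z = 15): {z=15}
  after event 2 (t=19: SET x = 21): {x=21, z=15}
  after event 3 (t=28: SET x = -3): {x=-3, z=15}
  after event 4 (t=32: DEC x by 13): {x=-16, z=15}
  after event 5 (t=41: INC z by 15): {x=-16, z=30}
  after event 6 (t=44: SET x = -11): {x=-11, z=30}
  after event 7 (t=52: SET y = -20): {x=-11, y=-20, z=30}
  after event 8 (t=58: INC y by 12): {x=-11, y=-8, z=30}
  after event 9 (t=62: INC y by 15): {x=-11, y=7, z=30}
  after event 10 (t=68: DEL x): {y=7, z=30}
  after event 11 (t=77: DEL y): {z=30}
  after event 12 (t=78: SET x = 17): {x=17, z=30}

Answer: {x=17, z=30}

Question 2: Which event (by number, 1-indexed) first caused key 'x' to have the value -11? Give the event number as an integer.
Looking for first event where x becomes -11:
  event 2: x = 21
  event 3: x = -3
  event 4: x = -16
  event 5: x = -16
  event 6: x -16 -> -11  <-- first match

Answer: 6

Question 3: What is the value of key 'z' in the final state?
Answer: 30

Derivation:
Track key 'z' through all 12 events:
  event 1 (t=9: SET z = 15): z (absent) -> 15
  event 2 (t=19: SET x = 21): z unchanged
  event 3 (t=28: SET x = -3): z unchanged
  event 4 (t=32: DEC x by 13): z unchanged
  event 5 (t=41: INC z by 15): z 15 -> 30
  event 6 (t=44: SET x = -11): z unchanged
  event 7 (t=52: SET y = -20): z unchanged
  event 8 (t=58: INC y by 12): z unchanged
  event 9 (t=62: INC y by 15): z unchanged
  event 10 (t=68: DEL x): z unchanged
  event 11 (t=77: DEL y): z unchanged
  event 12 (t=78: SET x = 17): z unchanged
Final: z = 30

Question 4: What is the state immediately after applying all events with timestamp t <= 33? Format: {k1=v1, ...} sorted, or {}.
Answer: {x=-16, z=15}

Derivation:
Apply events with t <= 33 (4 events):
  after event 1 (t=9: SET z = 15): {z=15}
  after event 2 (t=19: SET x = 21): {x=21, z=15}
  after event 3 (t=28: SET x = -3): {x=-3, z=15}
  after event 4 (t=32: DEC x by 13): {x=-16, z=15}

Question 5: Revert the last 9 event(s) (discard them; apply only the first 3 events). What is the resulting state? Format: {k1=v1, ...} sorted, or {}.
Answer: {x=-3, z=15}

Derivation:
Keep first 3 events (discard last 9):
  after event 1 (t=9: SET z = 15): {z=15}
  after event 2 (t=19: SET x = 21): {x=21, z=15}
  after event 3 (t=28: SET x = -3): {x=-3, z=15}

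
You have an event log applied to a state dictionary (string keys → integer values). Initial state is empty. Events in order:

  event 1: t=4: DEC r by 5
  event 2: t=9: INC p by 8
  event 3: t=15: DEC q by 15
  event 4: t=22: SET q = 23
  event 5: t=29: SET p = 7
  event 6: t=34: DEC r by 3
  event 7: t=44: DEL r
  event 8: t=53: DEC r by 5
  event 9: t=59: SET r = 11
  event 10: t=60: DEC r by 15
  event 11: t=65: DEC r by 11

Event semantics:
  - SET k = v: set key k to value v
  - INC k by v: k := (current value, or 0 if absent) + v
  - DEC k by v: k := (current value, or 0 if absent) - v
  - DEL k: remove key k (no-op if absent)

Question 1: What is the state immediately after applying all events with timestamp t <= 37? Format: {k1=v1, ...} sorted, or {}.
Answer: {p=7, q=23, r=-8}

Derivation:
Apply events with t <= 37 (6 events):
  after event 1 (t=4: DEC r by 5): {r=-5}
  after event 2 (t=9: INC p by 8): {p=8, r=-5}
  after event 3 (t=15: DEC q by 15): {p=8, q=-15, r=-5}
  after event 4 (t=22: SET q = 23): {p=8, q=23, r=-5}
  after event 5 (t=29: SET p = 7): {p=7, q=23, r=-5}
  after event 6 (t=34: DEC r by 3): {p=7, q=23, r=-8}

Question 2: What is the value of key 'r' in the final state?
Answer: -15

Derivation:
Track key 'r' through all 11 events:
  event 1 (t=4: DEC r by 5): r (absent) -> -5
  event 2 (t=9: INC p by 8): r unchanged
  event 3 (t=15: DEC q by 15): r unchanged
  event 4 (t=22: SET q = 23): r unchanged
  event 5 (t=29: SET p = 7): r unchanged
  event 6 (t=34: DEC r by 3): r -5 -> -8
  event 7 (t=44: DEL r): r -8 -> (absent)
  event 8 (t=53: DEC r by 5): r (absent) -> -5
  event 9 (t=59: SET r = 11): r -5 -> 11
  event 10 (t=60: DEC r by 15): r 11 -> -4
  event 11 (t=65: DEC r by 11): r -4 -> -15
Final: r = -15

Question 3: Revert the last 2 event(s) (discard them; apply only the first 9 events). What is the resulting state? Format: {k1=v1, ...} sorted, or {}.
Answer: {p=7, q=23, r=11}

Derivation:
Keep first 9 events (discard last 2):
  after event 1 (t=4: DEC r by 5): {r=-5}
  after event 2 (t=9: INC p by 8): {p=8, r=-5}
  after event 3 (t=15: DEC q by 15): {p=8, q=-15, r=-5}
  after event 4 (t=22: SET q = 23): {p=8, q=23, r=-5}
  after event 5 (t=29: SET p = 7): {p=7, q=23, r=-5}
  after event 6 (t=34: DEC r by 3): {p=7, q=23, r=-8}
  after event 7 (t=44: DEL r): {p=7, q=23}
  after event 8 (t=53: DEC r by 5): {p=7, q=23, r=-5}
  after event 9 (t=59: SET r = 11): {p=7, q=23, r=11}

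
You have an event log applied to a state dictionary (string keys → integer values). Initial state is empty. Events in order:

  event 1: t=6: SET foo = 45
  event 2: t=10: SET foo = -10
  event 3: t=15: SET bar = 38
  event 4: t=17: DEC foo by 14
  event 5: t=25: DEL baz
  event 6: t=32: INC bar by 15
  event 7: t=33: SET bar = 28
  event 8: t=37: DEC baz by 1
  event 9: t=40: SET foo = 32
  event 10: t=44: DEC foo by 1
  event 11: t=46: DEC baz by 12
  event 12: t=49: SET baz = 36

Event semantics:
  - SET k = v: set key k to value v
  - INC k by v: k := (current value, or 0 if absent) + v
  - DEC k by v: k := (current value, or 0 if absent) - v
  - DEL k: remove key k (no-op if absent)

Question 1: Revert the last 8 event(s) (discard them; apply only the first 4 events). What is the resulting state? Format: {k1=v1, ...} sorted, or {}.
Keep first 4 events (discard last 8):
  after event 1 (t=6: SET foo = 45): {foo=45}
  after event 2 (t=10: SET foo = -10): {foo=-10}
  after event 3 (t=15: SET bar = 38): {bar=38, foo=-10}
  after event 4 (t=17: DEC foo by 14): {bar=38, foo=-24}

Answer: {bar=38, foo=-24}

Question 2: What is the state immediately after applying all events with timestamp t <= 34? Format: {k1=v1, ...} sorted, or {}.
Answer: {bar=28, foo=-24}

Derivation:
Apply events with t <= 34 (7 events):
  after event 1 (t=6: SET foo = 45): {foo=45}
  after event 2 (t=10: SET foo = -10): {foo=-10}
  after event 3 (t=15: SET bar = 38): {bar=38, foo=-10}
  after event 4 (t=17: DEC foo by 14): {bar=38, foo=-24}
  after event 5 (t=25: DEL baz): {bar=38, foo=-24}
  after event 6 (t=32: INC bar by 15): {bar=53, foo=-24}
  after event 7 (t=33: SET bar = 28): {bar=28, foo=-24}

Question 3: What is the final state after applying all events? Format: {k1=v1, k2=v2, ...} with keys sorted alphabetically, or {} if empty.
  after event 1 (t=6: SET foo = 45): {foo=45}
  after event 2 (t=10: SET foo = -10): {foo=-10}
  after event 3 (t=15: SET bar = 38): {bar=38, foo=-10}
  after event 4 (t=17: DEC foo by 14): {bar=38, foo=-24}
  after event 5 (t=25: DEL baz): {bar=38, foo=-24}
  after event 6 (t=32: INC bar by 15): {bar=53, foo=-24}
  after event 7 (t=33: SET bar = 28): {bar=28, foo=-24}
  after event 8 (t=37: DEC baz by 1): {bar=28, baz=-1, foo=-24}
  after event 9 (t=40: SET foo = 32): {bar=28, baz=-1, foo=32}
  after event 10 (t=44: DEC foo by 1): {bar=28, baz=-1, foo=31}
  after event 11 (t=46: DEC baz by 12): {bar=28, baz=-13, foo=31}
  after event 12 (t=49: SET baz = 36): {bar=28, baz=36, foo=31}

Answer: {bar=28, baz=36, foo=31}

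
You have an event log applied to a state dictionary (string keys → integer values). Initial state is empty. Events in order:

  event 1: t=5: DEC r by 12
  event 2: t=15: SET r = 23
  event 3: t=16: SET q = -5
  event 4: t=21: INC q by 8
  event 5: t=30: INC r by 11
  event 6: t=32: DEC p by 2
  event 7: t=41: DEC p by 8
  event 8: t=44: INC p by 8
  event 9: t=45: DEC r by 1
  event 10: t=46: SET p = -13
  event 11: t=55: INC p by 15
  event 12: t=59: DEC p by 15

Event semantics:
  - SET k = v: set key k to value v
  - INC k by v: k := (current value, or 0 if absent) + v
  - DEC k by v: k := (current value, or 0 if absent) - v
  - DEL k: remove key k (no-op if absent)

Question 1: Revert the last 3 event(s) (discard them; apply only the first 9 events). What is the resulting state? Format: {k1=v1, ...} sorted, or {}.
Keep first 9 events (discard last 3):
  after event 1 (t=5: DEC r by 12): {r=-12}
  after event 2 (t=15: SET r = 23): {r=23}
  after event 3 (t=16: SET q = -5): {q=-5, r=23}
  after event 4 (t=21: INC q by 8): {q=3, r=23}
  after event 5 (t=30: INC r by 11): {q=3, r=34}
  after event 6 (t=32: DEC p by 2): {p=-2, q=3, r=34}
  after event 7 (t=41: DEC p by 8): {p=-10, q=3, r=34}
  after event 8 (t=44: INC p by 8): {p=-2, q=3, r=34}
  after event 9 (t=45: DEC r by 1): {p=-2, q=3, r=33}

Answer: {p=-2, q=3, r=33}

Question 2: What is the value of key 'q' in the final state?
Answer: 3

Derivation:
Track key 'q' through all 12 events:
  event 1 (t=5: DEC r by 12): q unchanged
  event 2 (t=15: SET r = 23): q unchanged
  event 3 (t=16: SET q = -5): q (absent) -> -5
  event 4 (t=21: INC q by 8): q -5 -> 3
  event 5 (t=30: INC r by 11): q unchanged
  event 6 (t=32: DEC p by 2): q unchanged
  event 7 (t=41: DEC p by 8): q unchanged
  event 8 (t=44: INC p by 8): q unchanged
  event 9 (t=45: DEC r by 1): q unchanged
  event 10 (t=46: SET p = -13): q unchanged
  event 11 (t=55: INC p by 15): q unchanged
  event 12 (t=59: DEC p by 15): q unchanged
Final: q = 3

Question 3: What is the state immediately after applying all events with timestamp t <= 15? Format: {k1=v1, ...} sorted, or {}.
Apply events with t <= 15 (2 events):
  after event 1 (t=5: DEC r by 12): {r=-12}
  after event 2 (t=15: SET r = 23): {r=23}

Answer: {r=23}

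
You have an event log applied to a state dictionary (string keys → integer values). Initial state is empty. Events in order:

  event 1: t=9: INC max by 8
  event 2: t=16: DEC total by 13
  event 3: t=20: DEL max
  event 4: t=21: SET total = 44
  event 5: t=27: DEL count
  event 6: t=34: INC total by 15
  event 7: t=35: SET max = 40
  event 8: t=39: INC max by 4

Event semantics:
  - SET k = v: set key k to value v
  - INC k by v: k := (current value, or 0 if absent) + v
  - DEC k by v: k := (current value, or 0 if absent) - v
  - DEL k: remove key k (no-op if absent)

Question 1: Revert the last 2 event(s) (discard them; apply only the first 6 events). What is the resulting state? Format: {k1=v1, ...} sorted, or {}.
Answer: {total=59}

Derivation:
Keep first 6 events (discard last 2):
  after event 1 (t=9: INC max by 8): {max=8}
  after event 2 (t=16: DEC total by 13): {max=8, total=-13}
  after event 3 (t=20: DEL max): {total=-13}
  after event 4 (t=21: SET total = 44): {total=44}
  after event 5 (t=27: DEL count): {total=44}
  after event 6 (t=34: INC total by 15): {total=59}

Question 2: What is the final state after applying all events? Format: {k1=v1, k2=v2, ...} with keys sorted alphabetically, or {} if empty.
Answer: {max=44, total=59}

Derivation:
  after event 1 (t=9: INC max by 8): {max=8}
  after event 2 (t=16: DEC total by 13): {max=8, total=-13}
  after event 3 (t=20: DEL max): {total=-13}
  after event 4 (t=21: SET total = 44): {total=44}
  after event 5 (t=27: DEL count): {total=44}
  after event 6 (t=34: INC total by 15): {total=59}
  after event 7 (t=35: SET max = 40): {max=40, total=59}
  after event 8 (t=39: INC max by 4): {max=44, total=59}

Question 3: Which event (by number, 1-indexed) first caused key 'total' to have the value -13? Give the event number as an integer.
Looking for first event where total becomes -13:
  event 2: total (absent) -> -13  <-- first match

Answer: 2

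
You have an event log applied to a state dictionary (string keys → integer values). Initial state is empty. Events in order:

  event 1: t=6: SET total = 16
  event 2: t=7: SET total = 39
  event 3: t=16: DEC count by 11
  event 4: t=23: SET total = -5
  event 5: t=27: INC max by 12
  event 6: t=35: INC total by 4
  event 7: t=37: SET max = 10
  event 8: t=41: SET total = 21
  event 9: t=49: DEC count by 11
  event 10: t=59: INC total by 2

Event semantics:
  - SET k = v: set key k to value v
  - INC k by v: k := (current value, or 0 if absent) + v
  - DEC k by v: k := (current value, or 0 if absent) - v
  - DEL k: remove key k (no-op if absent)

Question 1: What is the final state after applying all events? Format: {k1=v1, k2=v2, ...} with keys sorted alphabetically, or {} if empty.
Answer: {count=-22, max=10, total=23}

Derivation:
  after event 1 (t=6: SET total = 16): {total=16}
  after event 2 (t=7: SET total = 39): {total=39}
  after event 3 (t=16: DEC count by 11): {count=-11, total=39}
  after event 4 (t=23: SET total = -5): {count=-11, total=-5}
  after event 5 (t=27: INC max by 12): {count=-11, max=12, total=-5}
  after event 6 (t=35: INC total by 4): {count=-11, max=12, total=-1}
  after event 7 (t=37: SET max = 10): {count=-11, max=10, total=-1}
  after event 8 (t=41: SET total = 21): {count=-11, max=10, total=21}
  after event 9 (t=49: DEC count by 11): {count=-22, max=10, total=21}
  after event 10 (t=59: INC total by 2): {count=-22, max=10, total=23}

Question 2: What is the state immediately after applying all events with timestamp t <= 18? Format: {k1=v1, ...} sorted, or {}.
Answer: {count=-11, total=39}

Derivation:
Apply events with t <= 18 (3 events):
  after event 1 (t=6: SET total = 16): {total=16}
  after event 2 (t=7: SET total = 39): {total=39}
  after event 3 (t=16: DEC count by 11): {count=-11, total=39}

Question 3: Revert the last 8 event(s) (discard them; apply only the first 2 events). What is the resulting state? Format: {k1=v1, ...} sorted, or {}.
Answer: {total=39}

Derivation:
Keep first 2 events (discard last 8):
  after event 1 (t=6: SET total = 16): {total=16}
  after event 2 (t=7: SET total = 39): {total=39}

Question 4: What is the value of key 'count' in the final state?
Track key 'count' through all 10 events:
  event 1 (t=6: SET total = 16): count unchanged
  event 2 (t=7: SET total = 39): count unchanged
  event 3 (t=16: DEC count by 11): count (absent) -> -11
  event 4 (t=23: SET total = -5): count unchanged
  event 5 (t=27: INC max by 12): count unchanged
  event 6 (t=35: INC total by 4): count unchanged
  event 7 (t=37: SET max = 10): count unchanged
  event 8 (t=41: SET total = 21): count unchanged
  event 9 (t=49: DEC count by 11): count -11 -> -22
  event 10 (t=59: INC total by 2): count unchanged
Final: count = -22

Answer: -22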